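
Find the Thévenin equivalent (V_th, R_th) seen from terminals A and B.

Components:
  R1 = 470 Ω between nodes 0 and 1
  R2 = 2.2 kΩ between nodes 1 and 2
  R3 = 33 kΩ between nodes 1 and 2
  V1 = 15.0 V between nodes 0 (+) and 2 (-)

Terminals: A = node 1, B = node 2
Step 1 — V_th is the open-circuit voltage V_A - V_B (nothing connected across the terminals).
Nodal analysis, taking node 2 as the 0 V reference.
Source V1 fixes V_0 = 15 V.
KCL at each unknown node (sum of currents leaving = 0; resistances in Ω):
  Node 1: (V_1 - 15)/470 + (V_1 - 0)/2200 + (V_1 - 0)/33000 = 0
Collecting terms: 0.002613 × V_1 = 0.03191  =>  V_1 = 12.22 V
V_th = V_1 - V_2 = 12.22 - 0 = 12.22 V
Step 2 — R_th: zero the source — replace V1 by a short circuit (node 2 merges into node 0) — and find the resistance seen between A (node 1) and B (node 0).
Reduce the network between node 1 (A) and node 0 (B) by series/parallel combination:
  Rp1 = R1 ‖ R2 ‖ R3 (parallel, all between nodes 0 and 1) = 1/(1/470 + 1/2200 + 1/33000) = 382.8 Ω
R_th = 382.8 Ω

Final answer: V_th = 12.22 V, R_th = 382.8 Ω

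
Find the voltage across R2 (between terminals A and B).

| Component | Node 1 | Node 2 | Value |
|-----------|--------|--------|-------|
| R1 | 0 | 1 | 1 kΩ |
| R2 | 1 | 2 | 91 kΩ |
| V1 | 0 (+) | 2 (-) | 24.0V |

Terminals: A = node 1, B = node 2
R1 and R2 are in series across V1 (node 0 → node 1 → node 2), and the output A–B is taken across R2, so this is a voltage divider.
Series current: I = V1/(R1 + R2) = 24/(1000 + 91000) = 24/92000 = 0.0002609 A
V_R2 = I × R2 = V1 × R2/(R1 + R2) = 24 × 91000/92000 = 23.74 V

Final answer: 23.74 V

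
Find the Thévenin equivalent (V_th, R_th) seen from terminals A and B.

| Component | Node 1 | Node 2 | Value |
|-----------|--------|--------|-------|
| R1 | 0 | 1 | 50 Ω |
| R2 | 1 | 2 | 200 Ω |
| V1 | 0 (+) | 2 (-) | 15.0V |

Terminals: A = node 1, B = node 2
Step 1 — V_th is the open-circuit voltage V_A - V_B (nothing connected across the terminals).
Nodal analysis, taking node 2 as the 0 V reference.
Source V1 fixes V_0 = 15 V.
KCL at each unknown node (sum of currents leaving = 0; resistances in Ω):
  Node 1: (V_1 - 15)/50 + (V_1 - 0)/200 = 0
Collecting terms: 0.025 × V_1 = 0.3  =>  V_1 = 12 V
V_th = V_1 - V_2 = 12 - 0 = 12 V
Step 2 — R_th: zero the source — replace V1 by a short circuit (node 2 merges into node 0) — and find the resistance seen between A (node 1) and B (node 0).
Reduce the network between node 1 (A) and node 0 (B) by series/parallel combination:
  Rp1 = R1 ‖ R2 (parallel, both between nodes 0 and 1) = 1/(1/50 + 1/200) = 40 Ω
R_th = 40 Ω

Final answer: V_th = 12 V, R_th = 40 Ω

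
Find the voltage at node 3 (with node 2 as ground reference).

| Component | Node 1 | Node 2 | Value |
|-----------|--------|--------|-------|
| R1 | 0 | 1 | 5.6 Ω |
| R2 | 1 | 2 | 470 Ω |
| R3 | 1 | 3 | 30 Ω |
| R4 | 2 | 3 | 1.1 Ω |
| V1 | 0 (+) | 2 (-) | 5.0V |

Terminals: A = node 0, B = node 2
Nodal analysis, taking node 2 as the 0 V reference.
Source V1 fixes V_0 = 5 V.
KCL at each unknown node (sum of currents leaving = 0; resistances in Ω):
  Node 1: (V_1 - 5)/5.6 + (V_1 - 0)/470 + (V_1 - V_3)/30 = 0
  Node 3: (V_3 - V_1)/30 + (V_3 - 0)/1.1 = 0
Collecting terms (coefficients in siemens):
  0.214·V_1 - 0.03333·V_3 = 0.8929
  0.9424·V_3 - 0.03333·V_1 = 0
Determinant D = (0.214)(0.9424) - (-0.03333)(-0.03333) = 0.2006
V_1 = [(0.8929)(0.9424) - (-0.03333)(0)]/D = 4.195 V
V_3 = [(0.214)(0) - (0.8929)(-0.03333)]/D = 0.1484 V
The requested potential is V_3 = 0.1484 V.

Final answer: V_3 = 0.1484 V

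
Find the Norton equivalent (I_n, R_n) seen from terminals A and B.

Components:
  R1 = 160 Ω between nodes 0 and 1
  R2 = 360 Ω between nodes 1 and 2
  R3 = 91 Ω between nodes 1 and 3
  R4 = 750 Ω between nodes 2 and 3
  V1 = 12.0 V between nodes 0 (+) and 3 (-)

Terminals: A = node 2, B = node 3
Find the Thévenin equivalent first; then I_n = V_th/R_th and R_n = R_th.
Step 1 — V_th is the open-circuit voltage V_A - V_B (nothing connected across the terminals).
Nodal analysis, taking node 3 as the 0 V reference.
Source V1 fixes V_0 = 12 V.
KCL at each unknown node (sum of currents leaving = 0; resistances in Ω):
  Node 1: (V_1 - 12)/160 + (V_1 - V_2)/360 + (V_1 - 0)/91 = 0
  Node 2: (V_2 - V_1)/360 + (V_2 - 0)/750 = 0
Collecting terms (coefficients in siemens):
  0.02002·V_1 - 0.002778·V_2 = 0.075
  0.004111·V_2 - 0.002778·V_1 = 0
Determinant D = (0.02002)(0.004111) - (-0.002778)(-0.002778) = 0.00007458
V_1 = [(0.075)(0.004111) - (-0.002778)(0)]/D = 4.135 V
V_2 = [(0.02002)(0) - (0.075)(-0.002778)]/D = 2.794 V
V_th = V_2 - V_3 = 2.794 - 0 = 2.794 V
Step 2 — R_th: zero the source — replace V1 by a short circuit (node 3 merges into node 0) — and find the resistance seen between A (node 2) and B (node 0).
Reduce the network between node 2 (A) and node 0 (B) by series/parallel combination:
  Rp1 = R1 ‖ R3 (parallel, both between nodes 0 and 1) = 1/(1/160 + 1/91) = 58.01 Ω
  Rs1 = R2 + Rp1 (series, joined only at node 1) = 360 + 58.01 = 418 Ω
  Rp2 = R4 ‖ Rs1 (parallel, both between nodes 0 and 2) = 1/(1/750 + 1/418) = 268.4 Ω
R_th = 268.4 Ω
I_n = V_th/R_th = 2.794/268.4 = 0.01041 A, and R_n = R_th = 268.4 Ω

Final answer: I_n = 0.01041 A, R_n = 268.4 Ω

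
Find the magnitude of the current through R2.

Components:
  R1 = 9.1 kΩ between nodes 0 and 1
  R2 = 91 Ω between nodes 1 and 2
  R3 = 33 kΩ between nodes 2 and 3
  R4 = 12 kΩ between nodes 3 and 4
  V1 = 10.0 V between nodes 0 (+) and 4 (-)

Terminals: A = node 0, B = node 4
Nodal analysis, taking node 4 as the 0 V reference.
Source V1 fixes V_0 = 10 V.
KCL at each unknown node (sum of currents leaving = 0; resistances in Ω):
  Node 1: (V_1 - 10)/9100 + (V_1 - V_2)/91 = 0
  Node 2: (V_2 - V_1)/91 + (V_2 - V_3)/33000 = 0
  Node 3: (V_3 - V_2)/33000 + (V_3 - 0)/12000 = 0
Collecting terms (coefficients in siemens):
  0.0111·V_1 - 0.01099·V_2 = 0.001099
  0.01102·V_2 - 0.01099·V_1 - 0.0000303·V_3 = 0
  0.0001136·V_3 - 0.0000303·V_2 = 0
Solving these 3 simultaneous equations (Gaussian elimination) gives:
  V_1 = 8.321 V, V_2 = 8.304 V, V_3 = 2.214 V
I_R2 = (V_1 - V_2)/R2 = (8.321 - 8.304)/91 = 0.0001845 A
|I_R2| = 0.0001845 A

Final answer: |I_R2| = 0.0001845 A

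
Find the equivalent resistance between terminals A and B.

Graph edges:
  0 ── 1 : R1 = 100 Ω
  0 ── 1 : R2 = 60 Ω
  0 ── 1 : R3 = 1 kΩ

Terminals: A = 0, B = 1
Reduce the network between node 0 (A) and node 1 (B) by series/parallel combination:
  Rp1 = R1 ‖ R2 ‖ R3 (parallel, all between nodes 0 and 1) = 1/(1/100 + 1/60 + 1/1000) = 36.14 Ω
R_eq = 36.14 Ω

Final answer: 36.14 Ω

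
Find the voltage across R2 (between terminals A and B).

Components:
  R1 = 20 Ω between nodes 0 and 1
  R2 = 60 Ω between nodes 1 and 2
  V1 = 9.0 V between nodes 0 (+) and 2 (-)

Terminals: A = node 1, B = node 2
R1 and R2 are in series across V1 (node 0 → node 1 → node 2), and the output A–B is taken across R2, so this is a voltage divider.
Series current: I = V1/(R1 + R2) = 9/(20 + 60) = 9/80 = 0.1125 A
V_R2 = I × R2 = V1 × R2/(R1 + R2) = 9 × 60/80 = 6.75 V

Final answer: 6.75 V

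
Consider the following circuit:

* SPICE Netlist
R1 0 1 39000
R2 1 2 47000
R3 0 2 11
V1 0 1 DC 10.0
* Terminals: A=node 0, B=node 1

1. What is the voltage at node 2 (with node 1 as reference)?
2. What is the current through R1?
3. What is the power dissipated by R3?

Nodal analysis, taking node 1 as the 0 V reference.
Source V1 fixes V_0 = 10 V.
KCL at each unknown node (sum of currents leaving = 0; resistances in Ω):
  Node 2: (V_2 - 0)/47000 + (V_2 - 10)/11 = 0
Collecting terms: 0.09093 × V_2 = 0.9091  =>  V_2 = 9.998 V
Part 1:
  Read off the nodal solution: V_2 = 9.998 V
Part 2:
  I_R1 = (V_0 - V_1)/R1 = (10 - 0)/39000 = 0.0002564 A
  Magnitude: I_R1 = 0.0002564 A
Part 3:
  I_R3 = (V_0 - V_2)/R3 = (10 - 9.998)/11 = 0.0002127 A
  P_R3 = I_R3² × R3 = (0.0002127)² × 11 = 0.0000004977 W

Final answers:
1. V_2 = 9.998 V
2. I_R1 = 0.0002564 A
3. P_R3 = 4.977e-07 W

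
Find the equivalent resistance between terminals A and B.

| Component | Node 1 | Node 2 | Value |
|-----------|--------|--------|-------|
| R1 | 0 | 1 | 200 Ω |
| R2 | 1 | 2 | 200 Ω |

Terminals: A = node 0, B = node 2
Reduce the network between node 0 (A) and node 2 (B) by series/parallel combination:
  Rs1 = R1 + R2 (series, joined only at node 1) = 200 + 200 = 400 Ω
R_eq = 400 Ω

Final answer: 400 Ω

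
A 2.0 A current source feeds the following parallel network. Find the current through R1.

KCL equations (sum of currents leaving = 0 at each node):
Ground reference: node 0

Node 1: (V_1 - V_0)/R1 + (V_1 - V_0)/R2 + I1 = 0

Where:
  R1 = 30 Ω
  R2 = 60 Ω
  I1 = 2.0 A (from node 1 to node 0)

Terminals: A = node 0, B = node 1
All resistors sit directly between nodes 0 and 1, so they are in parallel and share one voltage V; the full source current 2 A splits among them.
1/R_par = 1/30 + 1/60 = 0.05 S  =>  R_par = 20 Ω
V = I × R_par = 2 × 20 = 40 V
I_R1 = V/R1 = 40/30 = 1.333 A

Final answer: 1.333 A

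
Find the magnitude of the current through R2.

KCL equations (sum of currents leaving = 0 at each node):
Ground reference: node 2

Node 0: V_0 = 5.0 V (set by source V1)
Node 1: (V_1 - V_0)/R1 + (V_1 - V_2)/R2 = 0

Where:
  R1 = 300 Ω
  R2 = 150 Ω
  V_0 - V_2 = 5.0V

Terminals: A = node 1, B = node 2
Nodal analysis, taking node 2 as the 0 V reference.
Source V1 fixes V_0 = 5 V.
KCL at each unknown node (sum of currents leaving = 0; resistances in Ω):
  Node 1: (V_1 - 5)/300 + (V_1 - 0)/150 = 0
Collecting terms: 0.01 × V_1 = 0.01667  =>  V_1 = 1.667 V
I_R2 = (V_1 - V_2)/R2 = (1.667 - 0)/150 = 0.01111 A
|I_R2| = 0.01111 A

Final answer: |I_R2| = 0.01111 A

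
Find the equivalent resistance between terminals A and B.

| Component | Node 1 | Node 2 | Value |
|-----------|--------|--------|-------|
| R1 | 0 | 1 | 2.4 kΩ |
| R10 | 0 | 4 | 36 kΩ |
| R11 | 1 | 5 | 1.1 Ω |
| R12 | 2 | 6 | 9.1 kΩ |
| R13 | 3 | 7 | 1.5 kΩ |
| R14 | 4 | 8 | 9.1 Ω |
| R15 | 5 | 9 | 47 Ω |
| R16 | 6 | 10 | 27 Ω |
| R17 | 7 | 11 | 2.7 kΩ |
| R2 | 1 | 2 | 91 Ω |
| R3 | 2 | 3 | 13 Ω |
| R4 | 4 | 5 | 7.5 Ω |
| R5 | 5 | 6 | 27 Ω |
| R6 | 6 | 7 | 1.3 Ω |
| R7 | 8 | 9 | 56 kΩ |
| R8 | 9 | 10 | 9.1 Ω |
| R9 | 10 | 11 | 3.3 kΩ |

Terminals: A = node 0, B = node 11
The network is not a plain series/parallel combination. Inject a 1 A test current into terminal A (node 0) and return it from terminal B (node 11); then R_eq = V_A / (1 A).
Nodal analysis, taking node 11 as the 0 V reference.
Current source I_test pushes 1 A into node 0 and draws it out of node 11.
KCL at each unknown node (sum of currents leaving = 0; resistances in Ω):
  Node 0: (V_0 - V_1)/2400 + (V_0 - V_4)/36000 - 1 = 0
  Node 1: (V_1 - V_0)/2400 + (V_1 - V_2)/91 + (V_1 - V_5)/1.1 = 0
  Node 2: (V_2 - V_1)/91 + (V_2 - V_3)/13 + (V_2 - V_6)/9100 = 0
  Node 3: (V_3 - V_2)/13 + (V_3 - V_7)/1500 = 0
  Node 4: (V_4 - V_0)/36000 + (V_4 - V_5)/7.5 + (V_4 - V_8)/9.1 = 0
  Node 5: (V_5 - V_1)/1.1 + (V_5 - V_4)/7.5 + (V_5 - V_6)/27 + (V_5 - V_9)/47 = 0
  Node 6: (V_6 - V_2)/9100 + (V_6 - V_5)/27 + (V_6 - V_7)/1.3 + (V_6 - V_10)/27 = 0
  Node 7: (V_7 - V_3)/1500 + (V_7 - V_6)/1.3 + (V_7 - 0)/2700 = 0
  Node 8: (V_8 - V_4)/9.1 + (V_8 - V_9)/56000 = 0
  Node 9: (V_9 - V_5)/47 + (V_9 - V_8)/56000 + (V_9 - V_10)/9.1 = 0
  Node 10: (V_10 - V_6)/27 + (V_10 - V_9)/9.1 + (V_10 - 0)/3300 = 0
Collecting terms (coefficients in siemens):
  0.0004444·V_0 - 0.0004167·V_1 - 0.00002778·V_4 = 1
  0.9205·V_1 - 0.0004167·V_0 - 0.01099·V_2 - 0.9091·V_5 = 0
  0.08802·V_2 - 0.01099·V_1 - 0.07692·V_3 - 0.0001099·V_6 = 0
  0.07759·V_3 - 0.07692·V_2 - 0.0006667·V_7 = 0
  0.2433·V_4 - 0.00002778·V_0 - 0.1333·V_5 - 0.1099·V_8 = 0
  1.101·V_5 - 0.9091·V_1 - 0.1333·V_4 - 0.03704·V_6 - 0.02128·V_9 = 0
  0.8434·V_6 - 0.0001099·V_2 - 0.03704·V_5 - 0.7692·V_7 - 0.03704·V_10 = 0
  0.7703·V_7 - 0.0006667·V_3 - 0.7692·V_6 = 0
  0.1099·V_8 - 0.1099·V_4 - 0.00001786·V_9 = 0
  0.1312·V_9 - 0.02128·V_5 - 0.00001786·V_8 - 0.1099·V_10 = 0
  0.1472·V_10 - 0.03704·V_6 - 0.1099·V_9 = 0
Solving these 11 simultaneous equations (Gaussian elimination) gives:
  V_0 = 3755 V, V_1 = 1505 V, V_2 = 1503 V, V_3 = 1503 V
  V_4 = 1504 V, V_5 = 1504 V, V_6 = 1487 V, V_7 = 1486 V
  V_8 = 1504 V, V_9 = 1487 V, V_10 = 1484 V
R_eq = V_0 / 1 A = 3755 Ω = 3.755 kΩ

Final answer: 3.755 kΩ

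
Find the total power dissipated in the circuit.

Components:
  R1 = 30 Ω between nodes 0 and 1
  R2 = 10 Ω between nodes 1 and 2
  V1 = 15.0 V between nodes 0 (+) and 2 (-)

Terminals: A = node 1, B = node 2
Nodal analysis, taking node 2 as the 0 V reference.
Source V1 fixes V_0 = 15 V.
KCL at each unknown node (sum of currents leaving = 0; resistances in Ω):
  Node 1: (V_1 - 15)/30 + (V_1 - 0)/10 = 0
Collecting terms: 0.1333 × V_1 = 0.5  =>  V_1 = 3.75 V
Power in each resistor, P = (ΔV)²/R:
  P_R1 = (15 - 3.75)²/30 = 4.219 W
  P_R2 = (3.75 - 0)²/10 = 1.406 W
P_total = P_R1 + P_R2 = 5.625 W

Final answer: 5.625 W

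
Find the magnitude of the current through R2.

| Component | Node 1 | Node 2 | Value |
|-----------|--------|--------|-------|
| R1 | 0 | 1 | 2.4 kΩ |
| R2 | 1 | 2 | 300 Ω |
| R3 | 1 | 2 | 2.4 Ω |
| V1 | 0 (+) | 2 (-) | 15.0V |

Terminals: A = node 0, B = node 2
Nodal analysis, taking node 2 as the 0 V reference.
Source V1 fixes V_0 = 15 V.
KCL at each unknown node (sum of currents leaving = 0; resistances in Ω):
  Node 1: (V_1 - 15)/2400 + (V_1 - 0)/300 + (V_1 - 0)/2.4 = 0
Collecting terms: 0.4204 × V_1 = 0.00625  =>  V_1 = 0.01487 V
I_R2 = (V_1 - V_2)/R2 = (0.01487 - 0)/300 = 0.00004955 A
|I_R2| = 0.00004955 A

Final answer: |I_R2| = 4.955e-05 A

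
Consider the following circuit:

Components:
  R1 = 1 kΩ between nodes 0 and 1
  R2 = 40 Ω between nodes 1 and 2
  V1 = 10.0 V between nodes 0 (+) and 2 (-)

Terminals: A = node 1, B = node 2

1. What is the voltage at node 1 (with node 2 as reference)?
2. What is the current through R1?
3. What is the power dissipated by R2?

Nodal analysis, taking node 2 as the 0 V reference.
Source V1 fixes V_0 = 10 V.
KCL at each unknown node (sum of currents leaving = 0; resistances in Ω):
  Node 1: (V_1 - 10)/1000 + (V_1 - 0)/40 = 0
Collecting terms: 0.026 × V_1 = 0.01  =>  V_1 = 0.3846 V
Part 1:
  Read off the nodal solution: V_1 = 0.3846 V
Part 2:
  I_R1 = (V_0 - V_1)/R1 = (10 - 0.3846)/1000 = 0.009615 A
  Magnitude: I_R1 = 0.009615 A
Part 3:
  I_R2 = (V_1 - V_2)/R2 = (0.3846 - 0)/40 = 0.009615 A
  P_R2 = I_R2² × R2 = (0.009615)² × 40 = 0.003698 W

Final answers:
1. V_1 = 0.3846 V
2. I_R1 = 0.009615 A
3. P_R2 = 0.003698 W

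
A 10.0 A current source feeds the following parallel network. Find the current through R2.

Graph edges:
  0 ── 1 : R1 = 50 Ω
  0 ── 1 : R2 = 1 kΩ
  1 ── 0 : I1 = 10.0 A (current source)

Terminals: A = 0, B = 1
All resistors sit directly between nodes 0 and 1, so they are in parallel and share one voltage V; the full source current 10 A splits among them.
1/R_par = 1/50 + 1/1000 = 0.021 S  =>  R_par = 47.62 Ω
V = I × R_par = 10 × 47.62 = 476.2 V
I_R2 = V/R2 = 476.2/1000 = 0.4762 A

Final answer: 0.4762 A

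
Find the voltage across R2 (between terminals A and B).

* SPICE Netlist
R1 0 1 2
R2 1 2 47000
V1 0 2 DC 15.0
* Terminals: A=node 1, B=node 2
R1 and R2 are in series across V1 (node 0 → node 1 → node 2), and the output A–B is taken across R2, so this is a voltage divider.
Series current: I = V1/(R1 + R2) = 15/(2 + 47000) = 15/47000 = 0.0003191 A
V_R2 = I × R2 = V1 × R2/(R1 + R2) = 15 × 47000/47000 = 15 V

Final answer: 15 V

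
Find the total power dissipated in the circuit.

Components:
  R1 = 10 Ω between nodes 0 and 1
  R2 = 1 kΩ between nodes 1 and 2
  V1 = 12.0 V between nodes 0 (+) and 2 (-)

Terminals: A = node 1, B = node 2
Nodal analysis, taking node 2 as the 0 V reference.
Source V1 fixes V_0 = 12 V.
KCL at each unknown node (sum of currents leaving = 0; resistances in Ω):
  Node 1: (V_1 - 12)/10 + (V_1 - 0)/1000 = 0
Collecting terms: 0.101 × V_1 = 1.2  =>  V_1 = 11.88 V
Power in each resistor, P = (ΔV)²/R:
  P_R1 = (12 - 11.88)²/10 = 0.001412 W
  P_R2 = (11.88 - 0)²/1000 = 0.1412 W
P_total = P_R1 + P_R2 = 0.1426 W

Final answer: 0.1426 W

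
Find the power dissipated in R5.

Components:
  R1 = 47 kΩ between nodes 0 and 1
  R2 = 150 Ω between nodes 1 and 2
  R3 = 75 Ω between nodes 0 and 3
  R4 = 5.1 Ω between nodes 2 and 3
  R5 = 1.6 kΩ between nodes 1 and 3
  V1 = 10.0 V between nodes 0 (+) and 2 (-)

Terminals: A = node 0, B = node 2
Nodal analysis, taking node 2 as the 0 V reference.
Source V1 fixes V_0 = 10 V.
KCL at each unknown node (sum of currents leaving = 0; resistances in Ω):
  Node 1: (V_1 - 10)/47000 + (V_1 - 0)/150 + (V_1 - V_3)/1600 = 0
  Node 3: (V_3 - 10)/75 + (V_3 - 0)/5.1 + (V_3 - V_1)/1600 = 0
Collecting terms (coefficients in siemens):
  0.007313·V_1 - 0.000625·V_3 = 0.0002128
  0.21·V_3 - 0.000625·V_1 = 0.1333
Determinant D = (0.007313)(0.21) - (-0.000625)(-0.000625) = 0.001536
V_1 = [(0.0002128)(0.21) - (-0.000625)(0.1333)]/D = 0.08337 V
V_3 = [(0.007313)(0.1333) - (0.0002128)(-0.000625)]/D = 0.6351 V
I_R5 = (V_1 - V_3)/R5 = (0.08337 - 0.6351)/1600 = -0.0003448 A
P_R5 = I_R5² × R5 = (-0.0003448)² × 1600 = 0.0001902 W

Final answer: 0.0001902 W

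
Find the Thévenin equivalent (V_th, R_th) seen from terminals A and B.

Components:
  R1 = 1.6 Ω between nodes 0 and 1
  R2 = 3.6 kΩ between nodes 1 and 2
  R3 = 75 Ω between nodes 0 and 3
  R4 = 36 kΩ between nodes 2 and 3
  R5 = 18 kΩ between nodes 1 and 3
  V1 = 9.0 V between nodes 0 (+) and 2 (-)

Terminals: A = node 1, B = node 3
Step 1 — V_th is the open-circuit voltage V_A - V_B (nothing connected across the terminals).
Nodal analysis, taking node 2 as the 0 V reference.
Source V1 fixes V_0 = 9 V.
KCL at each unknown node (sum of currents leaving = 0; resistances in Ω):
  Node 1: (V_1 - 9)/1.6 + (V_1 - 0)/3600 + (V_1 - V_3)/18000 = 0
  Node 3: (V_3 - 9)/75 + (V_3 - 0)/36000 + (V_3 - V_1)/18000 = 0
Collecting terms (coefficients in siemens):
  0.6253·V_1 - 0.00005556·V_3 = 5.625
  0.01342·V_3 - 0.00005556·V_1 = 0.12
Determinant D = (0.6253)(0.01342) - (-0.00005556)(-0.00005556) = 0.00839
V_1 = [(5.625)(0.01342) - (-0.00005556)(0.12)]/D = 8.996 V
V_3 = [(0.6253)(0.12) - (5.625)(-0.00005556)]/D = 8.981 V
V_th = V_1 - V_3 = 8.996 - 8.981 = 0.01465 V
Step 2 — R_th: zero the source — replace V1 by a short circuit (node 2 merges into node 0) — and find the resistance seen between A (node 1) and B (node 3).
Reduce the network between node 1 (A) and node 3 (B) by series/parallel combination:
  Rp1 = R1 ‖ R2 (parallel, both between nodes 0 and 1) = 1/(1/1.6 + 1/3600) = 1.599 Ω
  Rp2 = R3 ‖ R4 (parallel, both between nodes 0 and 3) = 1/(1/75 + 1/36000) = 74.84 Ω
  Rs1 = Rp1 + Rp2 (series, joined only at node 0) = 1.599 + 74.84 = 76.44 Ω
  Rp3 = R5 ‖ Rs1 (parallel, both between nodes 1 and 3) = 1/(1/18000 + 1/76.44) = 76.12 Ω
R_th = 76.12 Ω

Final answer: V_th = 0.01465 V, R_th = 76.12 Ω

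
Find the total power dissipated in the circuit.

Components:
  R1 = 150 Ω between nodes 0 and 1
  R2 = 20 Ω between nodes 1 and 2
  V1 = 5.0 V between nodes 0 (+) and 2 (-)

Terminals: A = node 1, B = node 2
Nodal analysis, taking node 2 as the 0 V reference.
Source V1 fixes V_0 = 5 V.
KCL at each unknown node (sum of currents leaving = 0; resistances in Ω):
  Node 1: (V_1 - 5)/150 + (V_1 - 0)/20 = 0
Collecting terms: 0.05667 × V_1 = 0.03333  =>  V_1 = 0.5882 V
Power in each resistor, P = (ΔV)²/R:
  P_R1 = (5 - 0.5882)²/150 = 0.1298 W
  P_R2 = (0.5882 - 0)²/20 = 0.0173 W
P_total = P_R1 + P_R2 = 0.1471 W

Final answer: 0.1471 W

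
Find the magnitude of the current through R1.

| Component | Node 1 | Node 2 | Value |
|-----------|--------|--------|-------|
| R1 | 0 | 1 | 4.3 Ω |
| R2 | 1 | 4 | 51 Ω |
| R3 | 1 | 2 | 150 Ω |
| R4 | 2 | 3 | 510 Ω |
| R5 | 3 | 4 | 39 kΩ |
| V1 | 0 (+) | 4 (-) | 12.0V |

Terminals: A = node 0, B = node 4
Nodal analysis, taking node 4 as the 0 V reference.
Source V1 fixes V_0 = 12 V.
KCL at each unknown node (sum of currents leaving = 0; resistances in Ω):
  Node 1: (V_1 - 12)/4.3 + (V_1 - 0)/51 + (V_1 - V_2)/150 = 0
  Node 2: (V_2 - V_1)/150 + (V_2 - V_3)/510 = 0
  Node 3: (V_3 - V_2)/510 + (V_3 - 0)/39000 = 0
Collecting terms (coefficients in siemens):
  0.2588·V_1 - 0.006667·V_2 = 2.791
  0.008627·V_2 - 0.006667·V_1 - 0.001961·V_3 = 0
  0.001986·V_3 - 0.001961·V_2 = 0
Solving these 3 simultaneous equations (Gaussian elimination) gives:
  V_1 = 11.07 V, V_2 = 11.02 V, V_3 = 10.88 V
I_R1 = (V_0 - V_1)/R1 = (12 - 11.07)/4.3 = 0.2173 A
|I_R1| = 0.2173 A

Final answer: |I_R1| = 0.2173 A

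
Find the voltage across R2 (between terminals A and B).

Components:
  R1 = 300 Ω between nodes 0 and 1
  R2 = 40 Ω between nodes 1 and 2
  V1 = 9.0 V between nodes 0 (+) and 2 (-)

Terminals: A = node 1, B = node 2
R1 and R2 are in series across V1 (node 0 → node 1 → node 2), and the output A–B is taken across R2, so this is a voltage divider.
Series current: I = V1/(R1 + R2) = 9/(300 + 40) = 9/340 = 0.02647 A
V_R2 = I × R2 = V1 × R2/(R1 + R2) = 9 × 40/340 = 1.059 V

Final answer: 1.059 V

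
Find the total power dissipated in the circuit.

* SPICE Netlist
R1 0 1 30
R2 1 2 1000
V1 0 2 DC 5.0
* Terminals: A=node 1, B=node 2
Nodal analysis, taking node 2 as the 0 V reference.
Source V1 fixes V_0 = 5 V.
KCL at each unknown node (sum of currents leaving = 0; resistances in Ω):
  Node 1: (V_1 - 5)/30 + (V_1 - 0)/1000 = 0
Collecting terms: 0.03433 × V_1 = 0.1667  =>  V_1 = 4.854 V
Power in each resistor, P = (ΔV)²/R:
  P_R1 = (5 - 4.854)²/30 = 0.0007069 W
  P_R2 = (4.854 - 0)²/1000 = 0.02356 W
P_total = P_R1 + P_R2 = 0.02427 W

Final answer: 0.02427 W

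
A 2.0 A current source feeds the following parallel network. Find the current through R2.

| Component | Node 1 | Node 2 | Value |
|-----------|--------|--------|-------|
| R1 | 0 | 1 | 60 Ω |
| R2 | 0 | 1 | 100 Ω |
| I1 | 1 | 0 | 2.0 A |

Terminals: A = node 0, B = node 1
All resistors sit directly between nodes 0 and 1, so they are in parallel and share one voltage V; the full source current 2 A splits among them.
1/R_par = 1/60 + 1/100 = 0.02667 S  =>  R_par = 37.5 Ω
V = I × R_par = 2 × 37.5 = 75 V
I_R2 = V/R2 = 75/100 = 0.75 A

Final answer: 0.75 A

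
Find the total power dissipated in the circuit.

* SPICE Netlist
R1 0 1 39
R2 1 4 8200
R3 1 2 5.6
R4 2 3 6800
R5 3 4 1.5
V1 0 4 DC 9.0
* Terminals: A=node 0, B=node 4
Nodal analysis, taking node 4 as the 0 V reference.
Source V1 fixes V_0 = 9 V.
KCL at each unknown node (sum of currents leaving = 0; resistances in Ω):
  Node 1: (V_1 - 9)/39 + (V_1 - 0)/8200 + (V_1 - V_2)/5.6 = 0
  Node 2: (V_2 - V_1)/5.6 + (V_2 - V_3)/6800 = 0
  Node 3: (V_3 - V_2)/6800 + (V_3 - 0)/1.5 = 0
Collecting terms (coefficients in siemens):
  0.2043·V_1 - 0.1786·V_2 = 0.2308
  0.1787·V_2 - 0.1786·V_1 - 0.0001471·V_3 = 0
  0.6668·V_3 - 0.0001471·V_2 = 0
Solving these 3 simultaneous equations (Gaussian elimination) gives:
  V_1 = 8.907 V, V_2 = 8.899 V, V_3 = 0.001963 V
Power in each resistor, P = (ΔV)²/R:
  P_R1 = (9 - 8.907)²/39 = 0.0002236 W
  P_R2 = (8.907 - 0)²/8200 = 0.009674 W
  P_R3 = (8.907 - 8.899)²/5.6 = 0.000009587 W
  P_R4 = (8.899 - 0.001963)²/6800 = 0.01164 W
  P_R5 = (0.001963 - 0)²/1.5 = 0.000002568 W
P_total = P_R1 + P_R2 + P_R3 + P_R4 + P_R5 = 0.02155 W

Final answer: 0.02155 W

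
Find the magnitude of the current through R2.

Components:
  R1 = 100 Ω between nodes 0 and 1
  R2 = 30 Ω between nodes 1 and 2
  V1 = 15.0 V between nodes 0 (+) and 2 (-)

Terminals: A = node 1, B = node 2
Nodal analysis, taking node 2 as the 0 V reference.
Source V1 fixes V_0 = 15 V.
KCL at each unknown node (sum of currents leaving = 0; resistances in Ω):
  Node 1: (V_1 - 15)/100 + (V_1 - 0)/30 = 0
Collecting terms: 0.04333 × V_1 = 0.15  =>  V_1 = 3.462 V
I_R2 = (V_1 - V_2)/R2 = (3.462 - 0)/30 = 0.1154 A
|I_R2| = 0.1154 A

Final answer: |I_R2| = 0.1154 A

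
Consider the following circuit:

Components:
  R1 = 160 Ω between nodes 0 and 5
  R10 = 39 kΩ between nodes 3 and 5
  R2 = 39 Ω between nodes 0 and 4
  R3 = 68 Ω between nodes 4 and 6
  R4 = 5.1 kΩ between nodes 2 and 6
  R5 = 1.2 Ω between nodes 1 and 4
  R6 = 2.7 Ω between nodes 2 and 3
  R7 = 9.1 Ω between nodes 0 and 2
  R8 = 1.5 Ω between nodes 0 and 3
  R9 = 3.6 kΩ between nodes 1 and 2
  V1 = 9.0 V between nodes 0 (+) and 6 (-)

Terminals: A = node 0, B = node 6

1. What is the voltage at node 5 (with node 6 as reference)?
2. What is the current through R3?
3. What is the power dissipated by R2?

Nodal analysis, taking node 6 as the 0 V reference.
Source V1 fixes V_0 = 9 V.
KCL at each unknown node (sum of currents leaving = 0; resistances in Ω):
  Node 1: (V_1 - V_4)/1.2 + (V_1 - V_2)/3600 = 0
  Node 2: (V_2 - 0)/5100 + (V_2 - V_3)/2.7 + (V_2 - 9)/9.1 + (V_2 - V_1)/3600 = 0
  Node 3: (V_3 - V_2)/2.7 + (V_3 - 9)/1.5 + (V_3 - V_5)/39000 = 0
  Node 4: (V_4 - 9)/39 + (V_4 - 0)/68 + (V_4 - V_1)/1.2 = 0
  Node 5: (V_5 - 9)/160 + (V_5 - V_3)/39000 = 0
Collecting terms (coefficients in siemens):
  0.8336·V_1 - 0.0002778·V_2 - 0.8333·V_4 = 0
  0.4807·V_2 - 0.0002778·V_1 - 0.3704·V_3 = 0.989
  1.037·V_3 - 0.3704·V_2 - 0.00002564·V_5 = 6
  0.8737·V_4 - 0.8333·V_1 = 0.2308
  0.006276·V_5 - 0.00002564·V_3 = 0.05625
Solving these 5 simultaneous equations (Gaussian elimination) gives:
  V_1 = 5.743 V, V_2 = 8.992 V, V_3 = 8.997 V, V_4 = 5.742 V
  V_5 = 9 V
Part 1:
  Read off the nodal solution: V_5 = 9 V
Part 2:
  I_R3 = (V_4 - V_6)/R3 = (5.742 - 0)/68 = 0.08444 A
  Magnitude: I_R3 = 0.08444 A
Part 3:
  I_R2 = (V_0 - V_4)/R2 = (9 - 5.742)/39 = 0.08354 A
  P_R2 = I_R2² × R2 = (0.08354)² × 39 = 0.2722 W

Final answers:
1. V_5 = 9 V
2. I_R3 = 0.08444 A
3. P_R2 = 0.2722 W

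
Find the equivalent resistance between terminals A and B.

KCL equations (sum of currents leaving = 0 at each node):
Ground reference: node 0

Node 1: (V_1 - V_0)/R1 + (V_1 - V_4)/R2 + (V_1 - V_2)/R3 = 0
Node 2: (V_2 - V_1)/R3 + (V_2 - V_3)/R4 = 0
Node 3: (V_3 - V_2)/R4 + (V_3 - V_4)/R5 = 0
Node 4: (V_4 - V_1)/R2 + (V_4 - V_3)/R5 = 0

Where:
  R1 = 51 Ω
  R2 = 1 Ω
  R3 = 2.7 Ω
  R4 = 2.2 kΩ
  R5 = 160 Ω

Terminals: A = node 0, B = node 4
Reduce the network between node 0 (A) and node 4 (B) by series/parallel combination:
  Rs1 = R3 + R4 (series, joined only at node 2) = 2.7 + 2200 = 2203 Ω
  Rs2 = R5 + Rs1 (series, joined only at node 3) = 160 + 2203 = 2363 Ω
  Rp1 = R2 ‖ Rs2 (parallel, both between nodes 1 and 4) = 1/(1/1 + 1/2363) = 0.9996 Ω
  Rs3 = R1 + Rp1 (series, joined only at node 1) = 51 + 0.9996 = 52 Ω
R_eq = 52 Ω

Final answer: 52 Ω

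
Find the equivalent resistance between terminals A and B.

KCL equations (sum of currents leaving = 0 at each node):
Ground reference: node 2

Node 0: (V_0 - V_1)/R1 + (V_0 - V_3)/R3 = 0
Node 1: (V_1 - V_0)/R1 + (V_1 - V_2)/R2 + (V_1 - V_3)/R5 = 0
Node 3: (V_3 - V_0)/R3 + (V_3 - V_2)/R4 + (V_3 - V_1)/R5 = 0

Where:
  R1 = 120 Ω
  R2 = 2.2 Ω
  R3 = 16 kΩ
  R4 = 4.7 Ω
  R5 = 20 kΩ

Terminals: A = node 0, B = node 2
The network is not a plain series/parallel combination. Inject a 1 A test current into terminal A (node 0) and return it from terminal B (node 2); then R_eq = V_A / (1 A).
Nodal analysis, taking node 2 as the 0 V reference.
Current source I_test pushes 1 A into node 0 and draws it out of node 2.
KCL at each unknown node (sum of currents leaving = 0; resistances in Ω):
  Node 0: (V_0 - V_1)/120 + (V_0 - V_3)/16000 - 1 = 0
  Node 1: (V_1 - V_0)/120 + (V_1 - 0)/2.2 + (V_1 - V_3)/20000 = 0
  Node 3: (V_3 - V_0)/16000 + (V_3 - V_1)/20000 + (V_3 - 0)/4.7 = 0
Collecting terms (coefficients in siemens):
  0.008396·V_0 - 0.008333·V_1 - 0.0000625·V_3 = 1
  0.4629·V_1 - 0.008333·V_0 - 0.00005·V_3 = 0
  0.2129·V_3 - 0.0000625·V_0 - 0.00005·V_1 = 0
Solving these 3 simultaneous equations (Gaussian elimination) gives:
  V_0 = 121.3 V, V_1 = 2.183 V, V_3 = 0.03612 V
R_eq = V_0 / 1 A = 121.3 Ω

Final answer: 121.3 Ω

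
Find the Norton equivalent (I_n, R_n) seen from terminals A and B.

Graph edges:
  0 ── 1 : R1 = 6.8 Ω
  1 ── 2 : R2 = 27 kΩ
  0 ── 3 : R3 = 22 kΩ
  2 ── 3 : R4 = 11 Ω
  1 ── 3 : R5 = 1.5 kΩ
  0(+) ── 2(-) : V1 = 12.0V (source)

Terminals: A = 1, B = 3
Find the Thévenin equivalent first; then I_n = V_th/R_th and R_n = R_th.
Step 1 — V_th is the open-circuit voltage V_A - V_B (nothing connected across the terminals).
Nodal analysis, taking node 2 as the 0 V reference.
Source V1 fixes V_0 = 12 V.
KCL at each unknown node (sum of currents leaving = 0; resistances in Ω):
  Node 1: (V_1 - 12)/6.8 + (V_1 - 0)/27000 + (V_1 - V_3)/1500 = 0
  Node 3: (V_3 - 12)/22000 + (V_3 - 0)/11 + (V_3 - V_1)/1500 = 0
Collecting terms (coefficients in siemens):
  0.1478·V_1 - 0.0006667·V_3 = 1.765
  0.09162·V_3 - 0.0006667·V_1 = 0.0005455
Determinant D = (0.1478)(0.09162) - (-0.0006667)(-0.0006667) = 0.01354
V_1 = [(1.765)(0.09162) - (-0.0006667)(0.0005455)]/D = 11.94 V
V_3 = [(0.1478)(0.0005455) - (1.765)(-0.0006667)]/D = 0.09286 V
V_th = V_1 - V_3 = 11.94 - 0.09286 = 11.85 V
Step 2 — R_th: zero the source — replace V1 by a short circuit (node 2 merges into node 0) — and find the resistance seen between A (node 1) and B (node 3).
Reduce the network between node 1 (A) and node 3 (B) by series/parallel combination:
  Rp1 = R1 ‖ R2 (parallel, both between nodes 0 and 1) = 1/(1/6.8 + 1/27000) = 6.798 Ω
  Rp2 = R3 ‖ R4 (parallel, both between nodes 0 and 3) = 1/(1/22000 + 1/11) = 10.99 Ω
  Rs1 = Rp1 + Rp2 (series, joined only at node 0) = 6.798 + 10.99 = 17.79 Ω
  Rp3 = R5 ‖ Rs1 (parallel, both between nodes 1 and 3) = 1/(1/1500 + 1/17.79) = 17.58 Ω
R_th = 17.58 Ω
I_n = V_th/R_th = 11.85/17.58 = 0.6739 A, and R_n = R_th = 17.58 Ω

Final answer: I_n = 0.6739 A, R_n = 17.58 Ω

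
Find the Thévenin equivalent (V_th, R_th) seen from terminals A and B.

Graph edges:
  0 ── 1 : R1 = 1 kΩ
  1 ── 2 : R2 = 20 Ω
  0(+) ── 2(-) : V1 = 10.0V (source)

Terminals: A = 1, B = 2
Step 1 — V_th is the open-circuit voltage V_A - V_B (nothing connected across the terminals).
Nodal analysis, taking node 2 as the 0 V reference.
Source V1 fixes V_0 = 10 V.
KCL at each unknown node (sum of currents leaving = 0; resistances in Ω):
  Node 1: (V_1 - 10)/1000 + (V_1 - 0)/20 = 0
Collecting terms: 0.051 × V_1 = 0.01  =>  V_1 = 0.1961 V
V_th = V_1 - V_2 = 0.1961 - 0 = 0.1961 V
Step 2 — R_th: zero the source — replace V1 by a short circuit (node 2 merges into node 0) — and find the resistance seen between A (node 1) and B (node 0).
Reduce the network between node 1 (A) and node 0 (B) by series/parallel combination:
  Rp1 = R1 ‖ R2 (parallel, both between nodes 0 and 1) = 1/(1/1000 + 1/20) = 19.61 Ω
R_th = 19.61 Ω

Final answer: V_th = 0.1961 V, R_th = 19.61 Ω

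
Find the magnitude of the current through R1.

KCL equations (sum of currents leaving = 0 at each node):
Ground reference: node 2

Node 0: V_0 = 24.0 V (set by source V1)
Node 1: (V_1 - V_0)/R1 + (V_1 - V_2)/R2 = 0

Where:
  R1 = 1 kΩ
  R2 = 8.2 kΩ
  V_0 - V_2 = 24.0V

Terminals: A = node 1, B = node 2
Nodal analysis, taking node 2 as the 0 V reference.
Source V1 fixes V_0 = 24 V.
KCL at each unknown node (sum of currents leaving = 0; resistances in Ω):
  Node 1: (V_1 - 24)/1000 + (V_1 - 0)/8200 = 0
Collecting terms: 0.001122 × V_1 = 0.024  =>  V_1 = 21.39 V
I_R1 = (V_0 - V_1)/R1 = (24 - 21.39)/1000 = 0.002609 A
|I_R1| = 0.002609 A

Final answer: |I_R1| = 0.002609 A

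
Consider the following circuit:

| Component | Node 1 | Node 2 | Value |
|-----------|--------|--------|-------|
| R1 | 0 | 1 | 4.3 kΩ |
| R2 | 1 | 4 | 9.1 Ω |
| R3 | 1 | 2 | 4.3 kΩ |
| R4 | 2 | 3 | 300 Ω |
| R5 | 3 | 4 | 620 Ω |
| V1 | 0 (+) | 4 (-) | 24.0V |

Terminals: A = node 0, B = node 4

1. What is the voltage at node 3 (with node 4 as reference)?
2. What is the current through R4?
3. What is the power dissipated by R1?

Nodal analysis, taking node 4 as the 0 V reference.
Source V1 fixes V_0 = 24 V.
KCL at each unknown node (sum of currents leaving = 0; resistances in Ω):
  Node 1: (V_1 - 24)/4300 + (V_1 - 0)/9.1 + (V_1 - V_2)/4300 = 0
  Node 2: (V_2 - V_1)/4300 + (V_2 - V_3)/300 = 0
  Node 3: (V_3 - V_2)/300 + (V_3 - 0)/620 = 0
Collecting terms (coefficients in siemens):
  0.1104·V_1 - 0.0002326·V_2 = 0.005581
  0.003566·V_2 - 0.0002326·V_1 - 0.003333·V_3 = 0
  0.004946·V_3 - 0.003333·V_2 = 0
Solving these 3 simultaneous equations (Gaussian elimination) gives:
  V_1 = 0.0506 V, V_2 = 0.008917 V, V_3 = 0.006009 V
Part 1:
  Read off the nodal solution: V_3 = 0.006009 V
Part 2:
  I_R4 = (V_2 - V_3)/R4 = (0.008917 - 0.006009)/300 = 0.000009693 A
  Magnitude: I_R4 = 0.000009693 A
Part 3:
  I_R1 = (V_0 - V_1)/R1 = (24 - 0.0506)/4300 = 0.00557 A
  P_R1 = I_R1² × R1 = (0.00557)² × 4300 = 0.1334 W

Final answers:
1. V_3 = 0.006009 V
2. I_R4 = 9.693e-06 A
3. P_R1 = 0.1334 W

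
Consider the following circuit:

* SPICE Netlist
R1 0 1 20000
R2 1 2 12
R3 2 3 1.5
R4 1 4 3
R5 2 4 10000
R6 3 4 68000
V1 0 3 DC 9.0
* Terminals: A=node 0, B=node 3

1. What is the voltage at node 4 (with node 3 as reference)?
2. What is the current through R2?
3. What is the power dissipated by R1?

Nodal analysis, taking node 3 as the 0 V reference.
Source V1 fixes V_0 = 9 V.
KCL at each unknown node (sum of currents leaving = 0; resistances in Ω):
  Node 1: (V_1 - 9)/20000 + (V_1 - V_2)/12 + (V_1 - V_4)/3 = 0
  Node 2: (V_2 - V_1)/12 + (V_2 - 0)/1.5 + (V_2 - V_4)/10000 = 0
  Node 4: (V_4 - V_1)/3 + (V_4 - V_2)/10000 + (V_4 - 0)/68000 = 0
Collecting terms (coefficients in siemens):
  0.4167·V_1 - 0.08333·V_2 - 0.3333·V_4 = 0.00045
  0.7501·V_2 - 0.08333·V_1 - 0.0001·V_4 = 0
  0.3334·V_4 - 0.3333·V_1 - 0.0001·V_2 = 0
Solving these 3 simultaneous equations (Gaussian elimination) gives:
  V_1 = 0.006063 V, V_2 = 0.0006744 V, V_4 = 0.006061 V
Part 1:
  Read off the nodal solution: V_4 = 0.006061 V
Part 2:
  I_R2 = (V_1 - V_2)/R2 = (0.006063 - 0.0006744)/12 = 0.0004491 A
  Magnitude: I_R2 = 0.0004491 A
Part 3:
  I_R1 = (V_0 - V_1)/R1 = (9 - 0.006063)/20000 = 0.0004497 A
  P_R1 = I_R1² × R1 = (0.0004497)² × 20000 = 0.004045 W

Final answers:
1. V_4 = 0.006061 V
2. I_R2 = 0.0004491 A
3. P_R1 = 0.004045 W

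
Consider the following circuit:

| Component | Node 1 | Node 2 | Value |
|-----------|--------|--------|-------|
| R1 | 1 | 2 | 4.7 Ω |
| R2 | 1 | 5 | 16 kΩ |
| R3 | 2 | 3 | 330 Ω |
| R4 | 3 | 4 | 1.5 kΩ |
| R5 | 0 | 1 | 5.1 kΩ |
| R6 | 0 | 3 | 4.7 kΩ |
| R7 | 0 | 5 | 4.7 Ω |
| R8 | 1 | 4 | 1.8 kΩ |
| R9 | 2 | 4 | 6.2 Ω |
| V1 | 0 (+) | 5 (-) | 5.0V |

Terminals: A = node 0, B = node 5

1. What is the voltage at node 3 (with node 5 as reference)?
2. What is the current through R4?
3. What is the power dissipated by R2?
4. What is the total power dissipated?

Nodal analysis, taking node 5 as the 0 V reference.
Source V1 fixes V_0 = 5 V.
KCL at each unknown node (sum of currents leaving = 0; resistances in Ω):
  Node 1: (V_1 - V_2)/4.7 + (V_1 - 0)/16000 + (V_1 - 5)/5100 + (V_1 - V_4)/1800 = 0
  Node 2: (V_2 - V_1)/4.7 + (V_2 - V_3)/330 + (V_2 - V_4)/6.2 = 0
  Node 3: (V_3 - V_2)/330 + (V_3 - V_4)/1500 + (V_3 - 5)/4700 = 0
  Node 4: (V_4 - V_3)/1500 + (V_4 - V_1)/1800 + (V_4 - V_2)/6.2 = 0
Collecting terms (coefficients in siemens):
  0.2136·V_1 - 0.2128·V_2 - 0.0005556·V_4 = 0.0009804
  0.3771·V_2 - 0.2128·V_1 - 0.00303·V_3 - 0.1613·V_4 = 0
  0.00391·V_3 - 0.00303·V_2 - 0.0006667·V_4 = 0.001064
  0.1625·V_4 - 0.0005556·V_1 - 0.1613·V_2 - 0.0006667·V_3 = 0
Solving these 4 simultaneous equations (Gaussian elimination) gives:
  V_1 = 4.32 V, V_2 = 4.321 V, V_3 = 4.358 V, V_4 = 4.321 V
Part 1:
  Read off the nodal solution: V_3 = 4.358 V
Part 2:
  I_R4 = (V_3 - V_4)/R4 = (4.358 - 4.321)/1500 = 0.00002456 A
  Magnitude: I_R4 = 0.00002456 A
Part 3:
  I_R2 = (V_1 - V_5)/R2 = (4.32 - 0)/16000 = 0.00027 A
  P_R2 = I_R2² × R2 = (0.00027)² × 16000 = 0.001166 W
Part 4:
  Power in each resistor, P = (ΔV)²/R:
    P_R1 = (4.32 - 4.321)²/4.7 = 0.00000008723 W
    P_R2 = (4.32 - 0)²/16000 = 0.001166 W
    P_R3 = (4.321 - 4.358)²/330 = 0.000004147 W
    P_R4 = (4.358 - 4.321)²/1500 = 0.0000009051 W
    P_R5 = (5 - 4.32)²/5100 = 0.00009066 W
    P_R6 = (5 - 4.358)²/4700 = 0.00008779 W
    P_R7 = (5 - 0)²/4.7 = 5.319 W
    P_R8 = (4.32 - 4.321)²/1800 = 0.0000000003466 W
    P_R9 = (4.321 - 4.321)²/6.2 = 0.000000003608 W
  P_total = P_R1 + P_R2 + P_R3 + P_R4 + P_R5 + P_R6 + P_R7 + P_R8 + P_R9 = 5.32 W

Final answers:
1. V_3 = 4.358 V
2. I_R4 = 2.456e-05 A
3. P_R2 = 0.001166 W
4. P_total = 5.32 W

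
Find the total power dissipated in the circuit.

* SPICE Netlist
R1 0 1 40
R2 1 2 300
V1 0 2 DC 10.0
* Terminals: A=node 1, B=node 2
Nodal analysis, taking node 2 as the 0 V reference.
Source V1 fixes V_0 = 10 V.
KCL at each unknown node (sum of currents leaving = 0; resistances in Ω):
  Node 1: (V_1 - 10)/40 + (V_1 - 0)/300 = 0
Collecting terms: 0.02833 × V_1 = 0.25  =>  V_1 = 8.824 V
Power in each resistor, P = (ΔV)²/R:
  P_R1 = (10 - 8.824)²/40 = 0.0346 W
  P_R2 = (8.824 - 0)²/300 = 0.2595 W
P_total = P_R1 + P_R2 = 0.2941 W

Final answer: 0.2941 W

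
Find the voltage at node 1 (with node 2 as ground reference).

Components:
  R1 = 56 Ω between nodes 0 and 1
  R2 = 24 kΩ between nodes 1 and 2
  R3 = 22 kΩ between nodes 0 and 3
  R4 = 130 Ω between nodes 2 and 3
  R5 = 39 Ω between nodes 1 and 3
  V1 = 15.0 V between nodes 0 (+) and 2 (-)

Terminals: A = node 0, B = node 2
Nodal analysis, taking node 2 as the 0 V reference.
Source V1 fixes V_0 = 15 V.
KCL at each unknown node (sum of currents leaving = 0; resistances in Ω):
  Node 1: (V_1 - 15)/56 + (V_1 - 0)/24000 + (V_1 - V_3)/39 = 0
  Node 3: (V_3 - 15)/22000 + (V_3 - 0)/130 + (V_3 - V_1)/39 = 0
Collecting terms (coefficients in siemens):
  0.04354·V_1 - 0.02564·V_3 = 0.2679
  0.03338·V_3 - 0.02564·V_1 = 0.0006818
Determinant D = (0.04354)(0.03338) - (-0.02564)(-0.02564) = 0.0007958
V_1 = [(0.2679)(0.03338) - (-0.02564)(0.0006818)]/D = 11.26 V
V_3 = [(0.04354)(0.0006818) - (0.2679)(-0.02564)]/D = 8.667 V
The requested potential is V_1 = 11.26 V.

Final answer: V_1 = 11.26 V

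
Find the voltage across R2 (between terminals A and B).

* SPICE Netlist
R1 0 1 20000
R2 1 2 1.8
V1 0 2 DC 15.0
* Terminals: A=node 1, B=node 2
R1 and R2 are in series across V1 (node 0 → node 1 → node 2), and the output A–B is taken across R2, so this is a voltage divider.
Series current: I = V1/(R1 + R2) = 15/(20000 + 1.8) = 15/20000 = 0.0007499 A
V_R2 = I × R2 = V1 × R2/(R1 + R2) = 15 × 1.8/20000 = 0.00135 V

Final answer: 0.00135 V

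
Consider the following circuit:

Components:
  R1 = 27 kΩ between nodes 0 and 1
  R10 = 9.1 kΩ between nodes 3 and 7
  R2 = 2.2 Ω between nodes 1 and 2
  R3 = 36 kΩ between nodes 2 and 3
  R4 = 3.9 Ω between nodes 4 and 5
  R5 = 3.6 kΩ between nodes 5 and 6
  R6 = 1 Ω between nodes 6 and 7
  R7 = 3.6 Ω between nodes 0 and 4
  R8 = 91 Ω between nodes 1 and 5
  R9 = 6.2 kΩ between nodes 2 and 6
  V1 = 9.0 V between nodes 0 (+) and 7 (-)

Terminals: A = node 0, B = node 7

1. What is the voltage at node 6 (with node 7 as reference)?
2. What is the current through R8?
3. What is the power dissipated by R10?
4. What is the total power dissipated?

Nodal analysis, taking node 7 as the 0 V reference.
Source V1 fixes V_0 = 9 V.
KCL at each unknown node (sum of currents leaving = 0; resistances in Ω):
  Node 1: (V_1 - 9)/27000 + (V_1 - V_2)/2.2 + (V_1 - V_5)/91 = 0
  Node 2: (V_2 - V_1)/2.2 + (V_2 - V_3)/36000 + (V_2 - V_6)/6200 = 0
  Node 3: (V_3 - V_2)/36000 + (V_3 - 0)/9100 = 0
  Node 4: (V_4 - V_5)/3.9 + (V_4 - 9)/3.6 = 0
  Node 5: (V_5 - V_4)/3.9 + (V_5 - V_6)/3600 + (V_5 - V_1)/91 = 0
  Node 6: (V_6 - V_5)/3600 + (V_6 - 0)/1 + (V_6 - V_2)/6200 = 0
Collecting terms (coefficients in siemens):
  0.4656·V_1 - 0.4545·V_2 - 0.01099·V_5 = 0.0003333
  0.4547·V_2 - 0.4545·V_1 - 0.00002778·V_3 - 0.0001613·V_6 = 0
  0.0001377·V_3 - 0.00002778·V_2 = 0
  0.5342·V_4 - 0.2564·V_5 = 2.5
  0.2677·V_5 - 0.01099·V_1 - 0.2564·V_4 - 0.0002778·V_6 = 0
  1·V_6 - 0.0001613·V_2 - 0.0002778·V_5 = 0
Solving these 6 simultaneous equations (Gaussian elimination) gives:
  V_1 = 8.823 V, V_2 = 8.819 V, V_3 = 1.779 V, V_4 = 8.985 V
  V_5 = 8.969 V, V_6 = 0.003912 V
Part 1:
  Read off the nodal solution: V_6 = 0.003912 V
Part 2:
  I_R8 = (V_1 - V_5)/R8 = (8.823 - 8.969)/91 = -0.001611 A
  Magnitude: I_R8 = 0.001611 A
Part 3:
  I_R10 = (V_3 - V_7)/R10 = (1.779 - 0)/9100 = 0.0001955 A
  P_R10 = I_R10² × R10 = (0.0001955)² × 9100 = 0.000348 W
Part 4:
  Power in each resistor, P = (ΔV)²/R:
    P_R1 = (9 - 8.823)²/27000 = 0.000001165 W
    P_R2 = (8.823 - 8.819)²/2.2 = 0.000005755 W
    P_R3 = (8.819 - 1.779)²/36000 = 0.001377 W
    P_R4 = (8.985 - 8.969)²/3.9 = 0.0000656 W
    P_R5 = (8.969 - 0.003912)²/3600 = 0.02233 W
    P_R6 = (0.003912 - 0)²/1 = 0.00001531 W
    P_R7 = (9 - 8.985)²/3.6 = 0.00006055 W
    P_R8 = (8.823 - 8.969)²/91 = 0.0002361 W
    P_R9 = (8.819 - 0.003912)²/6200 = 0.01253 W
    P_R10 = (1.779 - 0)²/9100 = 0.000348 W
  P_total = P_R1 + P_R2 + P_R3 + P_R4 + P_R5 + P_R6 + P_R7 + P_R8 + P_R9 + P_R10 = 0.03697 W

Final answers:
1. V_6 = 0.003912 V
2. I_R8 = 0.001611 A
3. P_R10 = 0.000348 W
4. P_total = 0.03697 W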